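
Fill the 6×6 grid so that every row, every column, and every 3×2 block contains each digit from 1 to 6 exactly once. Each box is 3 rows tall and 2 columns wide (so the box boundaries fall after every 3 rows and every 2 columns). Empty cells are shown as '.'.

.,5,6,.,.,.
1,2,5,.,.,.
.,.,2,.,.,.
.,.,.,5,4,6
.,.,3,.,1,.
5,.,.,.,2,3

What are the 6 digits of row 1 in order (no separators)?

456132

r1c5 = 3: row 1 has {5,6}; col 5 has {1,2,4}; box has {} → only 3 remains.
r2c5 = 6: row 2 has {1,2,5}; col 5 has {1,2,3,4}; box has {3} → only 6 remains.
r2c6 = 4: row 2 has {1,2,5,6}; col 6 has {3,6}; box has {3,6} → only 4 remains.
r3c5 = 5: row 3 has {2}; col 5 has {1,2,3,4,6}; box has {3,4,6} → only 5 remains.
r3c6 = 1: row 3 has {2,5}; col 6 has {3,4,6}; box has {3,4,5,6} → only 1 remains.
r4c3 = 1: row 4 has {4,5,6}; col 3 has {2,3,5,6}; box has {3,5} → only 1 remains.
r5c6 = 5: row 5 has {1,3}; col 6 has {1,3,4,6}; box has {1,2,3,4,6} → only 5 remains.
r6c3 = 4: row 6 has {2,3,5}; col 3 has {1,2,3,5,6}; box has {1,3,5} → only 4 remains.
r6c4 = 6: row 6 has {2,3,4,5}; col 4 has {5}; box has {1,3,4,5} → only 6 remains.
r1c1 = 4: row 1 has {3,5,6}; col 1 has {1,5}; box has {1,2,5} → only 4 remains.
r1c4 = 1: row 1 has {3,4,5,6}; col 4 has {5,6}; box has {2,5,6} → only 1 remains.
r1c6 = 2: row 1 has {1,3,4,5,6}; col 6 has {1,3,4,5,6}; box has {1,3,4,5,6} → only 2 remains.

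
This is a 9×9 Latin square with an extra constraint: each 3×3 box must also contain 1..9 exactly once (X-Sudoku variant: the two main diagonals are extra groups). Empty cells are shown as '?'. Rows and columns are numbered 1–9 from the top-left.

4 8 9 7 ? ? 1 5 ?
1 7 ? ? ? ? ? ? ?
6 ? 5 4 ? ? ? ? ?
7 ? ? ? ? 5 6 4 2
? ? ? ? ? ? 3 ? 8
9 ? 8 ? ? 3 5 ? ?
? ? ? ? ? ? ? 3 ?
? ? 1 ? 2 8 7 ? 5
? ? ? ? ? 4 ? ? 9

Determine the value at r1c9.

3

r4c3 = 3: row 4 has {2,4,5,6,7}; col 3 has {1,5,8,9}; box has {7,8,9} → only 3 remains.
r8c1 = 3: row 8 has {1,2,5,7,8}; col 1 has {1,4,6,7,9}; box has {1} → only 3 remains.
r8c8 = 6: row 8 has {1,2,3,5,7,8}; col 8 has {3,4,5}; box has {3,5,7,9}; main diagonal has {3,4,5,7,9} → only 6 remains.
r2c3 = 2: row 2 has {1,7}; col 3 has {1,3,5,8,9}; box has {1,4,5,6,7,8,9} → only 2 remains.
r3c2 = 3: row 3 has {4,5,6}; col 2 has {7,8}; box has {1,2,4,5,6,7,8,9} → only 3 remains.
r3c9 = 7: row 3 has {3,4,5,6}; col 9 has {2,5,8,9}; box has {1,5} → only 7 remains.
r4c2 = 1: row 4 has {2,3,4,5,6,7}; col 2 has {3,7,8}; box has {3,7,8,9} → only 1 remains.
r4c4 = 8: row 4 has {1,2,3,4,5,6,7}; col 4 has {4,7}; box has {3,5}; main diagonal has {3,4,5,6,7,9} → only 8 remains.
r4c5 = 9: row 4 has {1,2,3,4,5,6,7,8}; col 5 has {2}; box has {3,5,8} → only 9 remains.
r5c5 = 1: row 5 has {3,8}; col 5 has {2,9}; box has {3,5,8,9}; main diagonal has {3,4,5,6,7,8,9}; anti-diagonal has {5} → only 1 remains.
r6c9 = 1: row 6 has {3,5,8,9}; col 9 has {2,5,7,8,9}; box has {2,3,4,5,6,8} → only 1 remains.
r7c7 = 2: row 7 has {3}; col 7 has {1,3,5,6,7}; box has {3,5,6,7,9}; main diagonal has {1,3,4,5,6,7,8,9} → only 2 remains.
r7c9 = 4: row 7 has {2,3}; col 9 has {1,2,5,7,8,9}; box has {2,3,5,6,7,9} → only 4 remains.
r8c4 = 9: row 8 has {1,2,3,5,6,7,8}; col 4 has {4,7,8}; box has {2,4,8} → only 9 remains.
r9c7 = 8: row 9 has {4,9}; col 7 has {1,2,3,5,6,7}; box has {2,3,4,5,6,7,9} → only 8 remains.
r9c8 = 1: row 9 has {4,8,9}; col 8 has {3,4,5,6}; box has {2,3,4,5,6,7,8,9} → only 1 remains.
r3c5 = 8: row 3 has {3,4,5,6,7}; col 5 has {1,2,9}; box has {4,7} → only 8 remains.
r3c7 = 9: row 3 has {3,4,5,6,7,8}; col 7 has {1,2,3,5,6,7,8}; box has {1,5,7}; anti-diagonal has {1,5} → only 9 remains.
r3c8 = 2: row 3 has {3,4,5,6,7,8,9}; col 8 has {1,3,4,5,6}; box has {1,5,7,9} → only 2 remains.
r6c8 = 7: row 6 has {1,3,5,8,9}; col 8 has {1,2,3,4,5,6}; box has {1,2,3,4,5,6,8} → only 7 remains.
r8c2 = 4: row 8 has {1,2,3,5,6,7,8,9}; col 2 has {1,3,7,8}; box has {1,3}; anti-diagonal has {1,5,9} → only 4 remains.
r9c1 = 2: row 9 has {1,4,8,9}; col 1 has {1,3,4,6,7,9}; box has {1,3,4}; anti-diagonal has {1,4,5,9} → only 2 remains.
r2c7 = 4: row 2 has {1,2,7}; col 7 has {1,2,3,5,6,7,8,9}; box has {1,2,5,7,9} → only 4 remains.
r2c8 = 8: row 2 has {1,2,4,7}; col 8 has {1,2,3,4,5,6,7}; box has {1,2,4,5,7,9}; anti-diagonal has {1,2,4,5,9} → only 8 remains.
r3c6 = 1: row 3 has {2,3,4,5,6,7,8,9}; col 6 has {3,4,5,8}; box has {4,7,8} → only 1 remains.
r5c1 = 5: row 5 has {1,3,8}; col 1 has {1,2,3,4,6,7,9}; box has {1,3,7,8,9} → only 5 remains.
r5c8 = 9: row 5 has {1,3,5,8}; col 8 has {1,2,3,4,5,6,7,8}; box has {1,2,3,4,5,6,7,8} → only 9 remains.
r6c4 = 6: row 6 has {1,3,5,7,8,9}; col 4 has {4,7,8,9}; box has {1,3,5,8,9}; anti-diagonal has {1,2,4,5,8,9} → only 6 remains.
r6c5 = 4: row 6 has {1,3,5,6,7,8,9}; col 5 has {1,2,8,9}; box has {1,3,5,6,8,9} → only 4 remains.
r7c1 = 8: row 7 has {2,3,4}; col 1 has {1,2,3,4,5,6,7,9}; box has {1,2,3,4} → only 8 remains.
r7c3 = 7: row 7 has {2,3,4,8}; col 3 has {1,2,3,5,8,9}; box has {1,2,3,4,8}; anti-diagonal has {1,2,4,5,6,8,9} → only 7 remains.
r7c6 = 6: row 7 has {2,3,4,7,8}; col 6 has {1,3,4,5,8}; box has {2,4,8,9} → only 6 remains.
r9c3 = 6: row 9 has {1,2,4,8,9}; col 3 has {1,2,3,5,7,8,9}; box has {1,2,3,4,7,8} → only 6 remains.
r1c6 = 2: row 1 has {1,4,5,7,8,9}; col 6 has {1,3,4,5,6,8}; box has {1,4,7,8} → only 2 remains.
r1c9 = 3: row 1 has {1,2,4,5,7,8,9}; col 9 has {1,2,4,5,7,8,9}; box has {1,2,4,5,7,8,9}; anti-diagonal has {1,2,4,5,6,7,8,9} → only 3 remains.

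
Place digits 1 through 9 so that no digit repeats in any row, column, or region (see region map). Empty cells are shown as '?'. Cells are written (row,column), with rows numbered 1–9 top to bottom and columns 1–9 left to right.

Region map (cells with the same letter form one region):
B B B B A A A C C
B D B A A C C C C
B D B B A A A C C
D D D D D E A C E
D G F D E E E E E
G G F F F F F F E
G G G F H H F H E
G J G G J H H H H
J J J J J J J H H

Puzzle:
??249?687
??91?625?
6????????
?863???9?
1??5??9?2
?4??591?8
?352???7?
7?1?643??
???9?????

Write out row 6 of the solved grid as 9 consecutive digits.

247659138

(2,2) = 7 (sole candidate).
(5,2) = 6 (sole candidate).
(6,1) = 2: row 6 has {1,4,5,8,9}; col 1 has {1,6,7}; region has {1,3,4,5,6,7} → only 2 remains.
(8,4) = 8 (sole candidate).
(8,8) = 2 (sole candidate).
(3,4) = 7 (sole candidate).
(4,1) = 4 (sole candidate).
(4,5) = 2 (sole candidate).
(6,4) = 6: row 6 has {1,2,4,5,8,9}; col 4 has {1,2,3,4,5,7,8,9}; region has {1,2,5,9} → only 6 remains.
(6,8) = 3: row 6 has {1,2,4,5,6,8,9}; col 8 has {2,5,7,8,9}; region has {1,2,5,6,9} → only 3 remains.
(7,1) = 9 (sole candidate).
(8,2) = 5 (sole candidate).
(8,9) = 9 (sole candidate).
(1,2) = 1 (sole candidate).
(3,2) = 9 (sole candidate).
(5,8) = 4 (sole candidate).
(6,3) = 7: row 6 has {1,2,3,4,5,6,8,9}; col 3 has {1,2,5,6,9}; region has {1,2,3,5,6,9} → only 7 remains.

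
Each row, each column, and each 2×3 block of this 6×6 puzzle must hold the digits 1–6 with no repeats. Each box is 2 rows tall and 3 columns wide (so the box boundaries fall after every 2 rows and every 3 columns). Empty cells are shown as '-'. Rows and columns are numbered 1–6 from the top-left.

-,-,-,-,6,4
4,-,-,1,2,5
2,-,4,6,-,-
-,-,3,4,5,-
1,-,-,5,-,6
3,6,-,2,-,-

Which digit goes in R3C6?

3

R1C1 = 5 (sole candidate).
R1C4 = 3 (sole candidate).
R2C2 = 3 (sole candidate).
R2C3 = 6 (sole candidate).
R4C1 = 6 (sole candidate).
R4C2 = 1 (sole candidate).
R4C6 = 2 (sole candidate).
R5C3 = 2 (sole candidate).
R6C3 = 5 (sole candidate).
R6C6 = 1 (sole candidate).
R1C2 = 2 (sole candidate).
R1C3 = 1 (sole candidate).
R3C2 = 5 (sole candidate).
R3C6 = 3: row 3 has {2,4,5,6}; col 6 has {1,2,4,5,6}; box has {2,4,5,6} → only 3 remains.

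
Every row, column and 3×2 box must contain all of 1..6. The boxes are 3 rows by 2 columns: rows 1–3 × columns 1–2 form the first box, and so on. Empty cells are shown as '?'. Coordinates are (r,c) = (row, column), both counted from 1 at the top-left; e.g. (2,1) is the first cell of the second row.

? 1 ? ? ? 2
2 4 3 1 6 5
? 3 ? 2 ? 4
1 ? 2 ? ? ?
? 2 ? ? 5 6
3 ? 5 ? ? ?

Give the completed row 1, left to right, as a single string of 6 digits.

614532

(1,5) = 3: row 1 has {1,2}; col 5 has {5,6}; box has {2,4,5,6} → only 3 remains.
(3,3) = 6: row 3 has {2,3,4}; col 3 has {2,3,5}; box has {1,2,3} → only 6 remains.
(3,5) = 1: row 3 has {2,3,4,6}; col 5 has {3,5,6}; box has {2,3,4,5,6} → only 1 remains.
(4,5) = 4: row 4 has {1,2}; col 5 has {1,3,5,6}; box has {5,6} → only 4 remains.
(4,6) = 3: row 4 has {1,2,4}; col 6 has {2,4,5,6}; box has {4,5,6} → only 3 remains.
(5,1) = 4: row 5 has {2,5,6}; col 1 has {1,2,3}; box has {1,2,3} → only 4 remains.
(5,3) = 1: row 5 has {2,4,5,6}; col 3 has {2,3,5,6}; box has {2,5} → only 1 remains.
(5,4) = 3: row 5 has {1,2,4,5,6}; col 4 has {1,2}; box has {1,2,5} → only 3 remains.
(6,2) = 6: row 6 has {3,5}; col 2 has {1,2,3,4}; box has {1,2,3,4} → only 6 remains.
(6,4) = 4: row 6 has {3,5,6}; col 4 has {1,2,3}; box has {1,2,3,5} → only 4 remains.
(6,5) = 2: row 6 has {3,4,5,6}; col 5 has {1,3,4,5,6}; box has {3,4,5,6} → only 2 remains.
(6,6) = 1: row 6 has {2,3,4,5,6}; col 6 has {2,3,4,5,6}; box has {2,3,4,5,6} → only 1 remains.
(1,3) = 4: row 1 has {1,2,3}; col 3 has {1,2,3,5,6}; box has {1,2,3,6} → only 4 remains.
(1,4) = 5: row 1 has {1,2,3,4}; col 4 has {1,2,3,4}; box has {1,2,3,4,6} → only 5 remains.
(3,1) = 5: row 3 has {1,2,3,4,6}; col 1 has {1,2,3,4}; box has {1,2,3,4} → only 5 remains.
(4,2) = 5: row 4 has {1,2,3,4}; col 2 has {1,2,3,4,6}; box has {1,2,3,4,6} → only 5 remains.
(4,4) = 6: row 4 has {1,2,3,4,5}; col 4 has {1,2,3,4,5}; box has {1,2,3,4,5} → only 6 remains.
(1,1) = 6: row 1 has {1,2,3,4,5}; col 1 has {1,2,3,4,5}; box has {1,2,3,4,5} → only 6 remains.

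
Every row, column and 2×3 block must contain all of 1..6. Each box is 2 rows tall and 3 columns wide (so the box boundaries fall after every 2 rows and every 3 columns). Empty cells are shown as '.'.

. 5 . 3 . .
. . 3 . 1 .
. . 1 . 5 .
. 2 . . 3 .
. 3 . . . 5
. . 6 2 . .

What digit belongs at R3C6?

2

R6C5 = 4 (sole candidate).
R5C5 = 6 (sole candidate).
R6C2 = 1 (sole candidate).
R6C6 = 3 (sole candidate).
R1C5 = 2 (sole candidate).
R5C4 = 1 (sole candidate).
R6C1 = 5 (sole candidate).
R1C3 = 4 (sole candidate).
R1C6 = 6 (sole candidate).
R2C2 = 6 (sole candidate).
R2C6 = 4 (sole candidate).
R3C2 = 4 (sole candidate).
R3C4 = 6 (sole candidate).
R3C6 = 2: row 3 has {1,4,5,6}; col 6 has {3,4,5,6}; box has {3,5,6} → only 2 remains.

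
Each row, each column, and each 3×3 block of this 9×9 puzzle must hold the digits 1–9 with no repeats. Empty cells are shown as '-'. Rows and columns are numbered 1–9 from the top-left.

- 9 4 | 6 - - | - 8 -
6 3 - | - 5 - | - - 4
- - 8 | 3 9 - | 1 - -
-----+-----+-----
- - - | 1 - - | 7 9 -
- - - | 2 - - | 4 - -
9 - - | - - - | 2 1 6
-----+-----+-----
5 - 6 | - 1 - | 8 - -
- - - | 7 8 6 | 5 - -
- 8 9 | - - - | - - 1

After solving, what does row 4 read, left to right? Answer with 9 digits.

423165798

r1c7 = 3 (sole candidate).
r2c4 = 8 (sole candidate).
r2c7 = 9 (sole candidate).
r9c7 = 6 (sole candidate).
r1c9 = 5 (hidden single in row 1).
r3c6 = 4 (hidden single in row 3).
r3c2 = 5 (hidden single in row 3).
r3c8 = 6 (hidden single in row 3).
r5c6 = 9 (hidden single in row 5).
r6c6 = 8 (hidden single in row 6).
r8c9 = 9 (hidden single in row 8).
r7c4 = 9 (hidden single in row 7).
r5c8 = 5 (hidden single in column 8).
Singles propagation stalls before every target cell is settled. Branch on r1c5 (candidates {2,7}).
  Try r1c5 = 7: then column 6 has no cell left for 7 — contradiction.
So r1c5 = 2.
Singles propagation stalls before every target cell is settled. Branch on r2c8 (candidates {2,7}).
  Try r2c8 = 7: this forces r2c6=1, r3c9=2, r1c6=7, r2c3=2, r3c1=7; then row 9 has no cell left for 7 — contradiction.
So r2c8 = 2.
r3c9 = 7 (sole candidate).
r3c1 = 2 (sole candidate).
r9c6 = 2 (hidden single in row 9).
r7c6 = 3 (sole candidate).
r7c9 = 2 (sole candidate).
r9c5 = 4 (sole candidate).
r4c6 = 5: row 4 has {1,7,9}; col 6 has {2,3,4,6,8,9}; box has {1,2,8,9} → only 5 remains.
r6c4 = 4 (sole candidate).
r9c4 = 5 (sole candidate).
r6c2 = 7 (sole candidate).
r6c5 = 3 (sole candidate).
r7c2 = 4 (sole candidate).
r7c8 = 7 (sole candidate).
r9c8 = 3 (sole candidate).
r4c5 = 6: row 4 has {1,5,7,9}; col 5 has {1,2,3,4,5,8,9}; box has {1,2,3,4,5,8,9} → only 6 remains.
r5c5 = 7 (sole candidate).
r6c3 = 5 (sole candidate).
r8c8 = 4 (sole candidate).
r9c1 = 7 (sole candidate).
r1c1 = 1 (sole candidate).
r1c6 = 7 (sole candidate).
r2c3 = 7 (sole candidate).
r2c6 = 1 (sole candidate).
r4c2 = 2: row 4 has {1,5,6,7,9}; col 2 has {3,4,5,7,8,9}; box has {5,7,9} → only 2 remains.
r4c3 = 3: row 4 has {1,2,5,6,7,9}; col 3 has {4,5,6,7,8,9}; box has {2,5,7,9} → only 3 remains.
r4c9 = 8: row 4 has {1,2,3,5,6,7,9}; col 9 has {1,2,4,5,6,7,9}; box has {1,2,4,5,6,7,9} → only 8 remains.
r5c1 = 8 (sole candidate).
r5c3 = 1 (sole candidate).
r5c9 = 3 (sole candidate).
r8c1 = 3 (sole candidate).
r8c2 = 1 (sole candidate).
r8c3 = 2 (sole candidate).
r4c1 = 4: row 4 has {1,2,3,5,6,7,8,9}; col 1 has {1,2,3,5,6,7,8,9}; box has {1,2,3,5,7,8,9} → only 4 remains.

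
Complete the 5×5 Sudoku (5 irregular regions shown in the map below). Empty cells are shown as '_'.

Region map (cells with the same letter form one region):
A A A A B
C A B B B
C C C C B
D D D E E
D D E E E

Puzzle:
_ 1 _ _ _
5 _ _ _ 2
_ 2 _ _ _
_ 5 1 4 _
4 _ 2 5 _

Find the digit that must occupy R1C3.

R4C5 = 3: row 4 has {1,4,5}; col 5 has {2}; region has {2,4,5} → only 3 remains.
R5C2 = 3: row 5 has {2,4,5}; col 2 has {1,2,5}; region has {1,4,5} → only 3 remains.
R5C5 = 1: row 5 has {2,3,4,5}; col 5 has {2,3}; region has {2,3,4,5} → only 1 remains.
R2C2 = 4: row 2 has {2,5}; col 2 has {1,2,3,5}; region has {1} → only 4 remains.
R2C3 = 3: row 2 has {2,4,5}; col 3 has {1,2}; region has {2} → only 3 remains.
R2C4 = 1: row 2 has {2,3,4,5}; col 4 has {4,5}; region has {2,3} → only 1 remains.
R3C3 = 4: row 3 has {2}; col 3 has {1,2,3}; region has {2,5} → only 4 remains.
R3C4 = 3: row 3 has {2,4}; col 4 has {1,4,5}; region has {2,4,5} → only 3 remains.
R3C5 = 5: row 3 has {2,3,4}; col 5 has {1,2,3}; region has {1,2,3} → only 5 remains.
R4C1 = 2: row 4 has {1,3,4,5}; col 1 has {4,5}; region has {1,3,4,5} → only 2 remains.
R1C1 = 3: row 1 has {1}; col 1 has {2,4,5}; region has {1,4} → only 3 remains.
R1C3 = 5: row 1 has {1,3}; col 3 has {1,2,3,4}; region has {1,3,4} → only 5 remains.

5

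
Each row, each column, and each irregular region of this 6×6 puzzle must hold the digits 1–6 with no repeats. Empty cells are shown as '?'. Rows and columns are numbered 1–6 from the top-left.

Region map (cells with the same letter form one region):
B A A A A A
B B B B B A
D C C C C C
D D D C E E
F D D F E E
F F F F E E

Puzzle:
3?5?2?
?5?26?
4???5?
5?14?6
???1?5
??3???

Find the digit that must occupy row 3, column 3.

2

row 1, column 4 = 6 (sole candidate).
row 2, column 1 = 1 (sole candidate).
row 2, column 3 = 4 (sole candidate).
row 2, column 6 = 3 (sole candidate).
row 3, column 4 = 3 (sole candidate).
row 4, column 5 = 3 (sole candidate).
row 5, column 5 = 4 (sole candidate).
row 6, column 4 = 5 (sole candidate).
row 6, column 5 = 1 (sole candidate).
row 6, column 6 = 2 (sole candidate).
row 3, column 6 = 1 (sole candidate).
row 4, column 2 = 2 (sole candidate).
row 5, column 3 = 6 (sole candidate).
row 6, column 1 = 6 (sole candidate).
row 6, column 2 = 4 (sole candidate).
row 1, column 2 = 1 (sole candidate).
row 1, column 6 = 4 (sole candidate).
row 3, column 2 = 6 (sole candidate).
row 3, column 3 = 2: row 3 has {1,3,4,5,6}; col 3 has {1,3,4,5,6}; region has {1,3,4,5,6} → only 2 remains.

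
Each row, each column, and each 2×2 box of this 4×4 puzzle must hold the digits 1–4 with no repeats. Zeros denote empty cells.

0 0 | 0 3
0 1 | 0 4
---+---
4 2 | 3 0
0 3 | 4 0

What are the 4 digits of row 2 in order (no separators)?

3124

row 1, column 1 = 2 (sole candidate).
row 1, column 2 = 4 (sole candidate).
row 1, column 3 = 1 (sole candidate).
row 2, column 1 = 3: row 2 has {1,4}; col 1 has {2,4}; box has {1,2,4} → only 3 remains.
row 2, column 3 = 2: row 2 has {1,3,4}; col 3 has {1,3,4}; box has {1,3,4} → only 2 remains.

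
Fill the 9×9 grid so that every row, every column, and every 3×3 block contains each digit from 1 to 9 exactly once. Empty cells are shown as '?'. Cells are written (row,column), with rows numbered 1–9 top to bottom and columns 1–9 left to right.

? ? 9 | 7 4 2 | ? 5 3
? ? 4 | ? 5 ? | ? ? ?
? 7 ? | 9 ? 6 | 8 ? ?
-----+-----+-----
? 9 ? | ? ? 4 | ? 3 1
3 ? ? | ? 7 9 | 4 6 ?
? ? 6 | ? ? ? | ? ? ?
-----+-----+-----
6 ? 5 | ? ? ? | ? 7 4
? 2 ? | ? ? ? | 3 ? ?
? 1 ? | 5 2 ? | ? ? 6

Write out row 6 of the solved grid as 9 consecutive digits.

846135729

(3,9) = 2: row 3 has {6,7,8,9}; col 9 has {1,3,4,6}; box has {3,5,8} → only 2 remains.
(9,7) = 9: row 9 has {1,2,5,6}; col 7 has {3,4,8}; box has {3,4,6,7} → only 9 remains.
(9,8) = 8: row 9 has {1,2,5,6,9}; col 8 has {3,5,6,7}; box has {3,4,6,7,9} → only 8 remains.
(8,8) = 1: row 8 has {2,3}; col 8 has {3,5,6,7,8}; box has {3,4,6,7,8,9} → only 1 remains.
(8,9) = 5: row 8 has {1,2,3}; col 9 has {1,2,3,4,6}; box has {1,3,4,6,7,8,9} → only 5 remains.
(2,8) = 9: row 2 has {4,5}; col 8 has {1,3,5,6,7,8}; box has {2,3,5,8} → only 9 remains.
(2,9) = 7: row 2 has {4,5,9}; col 9 has {1,2,3,4,5,6}; box has {2,3,5,8,9} → only 7 remains.
(3,8) = 4: row 3 has {2,6,7,8,9}; col 8 has {1,3,5,6,7,8,9}; box has {2,3,5,7,8,9} → only 4 remains.
(5,9) = 8: row 5 has {3,4,6,7,9}; col 9 has {1,2,3,4,5,6,7}; box has {1,3,4,6} → only 8 remains.
(6,8) = 2: row 6 has {6}; col 8 has {1,3,4,5,6,7,8,9}; box has {1,3,4,6,8} → only 2 remains.
(6,9) = 9: row 6 has {2,6}; col 9 has {1,2,3,4,5,6,7,8}; box has {1,2,3,4,6,8} → only 9 remains.
(7,7) = 2: row 7 has {4,5,6,7}; col 7 has {3,4,8,9}; box has {1,3,4,5,6,7,8,9} → only 2 remains.
(5,2) = 5: row 5 has {3,4,6,7,8,9}; col 2 has {1,2,7,9}; box has {3,6,9} → only 5 remains.
(2,1) = 2: in row 2, 2 can only go here (every other open cell in that row sees a 2).
(3,1) = 5: in row 3, 5 can only go here (every other open cell in that row sees a 5).
(4,7) = 5: in row 4, 5 can only go here (every other open cell in that row sees a 5).
(6,7) = 7: row 6 has {2,6,9}; col 7 has {2,3,4,5,8,9}; box has {1,2,3,4,5,6,8,9} → only 7 remains.
(6,6) = 5: in row 6, 5 can only go here (every other open cell in that row sees a 5).
(7,5) = 9: in row 7, 9 can only go here (every other open cell in that row sees a 9).
(8,1) = 9: in row 8, 9 can only go here (every other open cell in that row sees a 9).
(8,4) = 4: in row 8, 4 can only go here (every other open cell in that row sees a 4).
(8,5) = 6: in row 8, 6 can only go here (every other open cell in that row sees a 6).
(4,5) = 8: row 4 has {1,3,4,5,9}; col 5 has {2,4,5,6,7,9}; box has {4,5,7,9} → only 8 remains.
(4,1) = 7: row 4 has {1,3,4,5,8,9}; col 1 has {2,3,5,6,9}; box has {3,5,6,9} → only 7 remains.
(4,3) = 2: row 4 has {1,3,4,5,7,8,9}; col 3 has {4,5,6,9}; box has {3,5,6,7,9} → only 2 remains.
(4,4) = 6: row 4 has {1,2,3,4,5,7,8,9}; col 4 has {4,5,7,9}; box has {4,5,7,8,9} → only 6 remains.
(5,3) = 1: row 5 has {3,4,5,6,7,8,9}; col 3 has {2,4,5,6,9}; box has {2,3,5,6,7,9} → only 1 remains.
(5,4) = 2: row 5 has {1,3,4,5,6,7,8,9}; col 4 has {4,5,6,7,9}; box has {4,5,6,7,8,9} → only 2 remains.
(9,1) = 4: row 9 has {1,2,5,6,8,9}; col 1 has {2,3,5,6,7,9}; box has {1,2,5,6,9} → only 4 remains.
(3,3) = 3: row 3 has {2,4,5,6,7,8,9}; col 3 has {1,2,4,5,6,9}; box has {2,4,5,7,9} → only 3 remains.
(3,5) = 1: row 3 has {2,3,4,5,6,7,8,9}; col 5 has {2,4,5,6,7,8,9}; box has {2,4,5,6,7,9} → only 1 remains.
(6,1) = 8: row 6 has {2,5,6,7,9}; col 1 has {2,3,4,5,6,7,9}; box has {1,2,3,5,6,7,9} → only 8 remains.
(6,2) = 4: row 6 has {2,5,6,7,8,9}; col 2 has {1,2,5,7,9}; box has {1,2,3,5,6,7,8,9} → only 4 remains.
(6,5) = 3: row 6 has {2,4,5,6,7,8,9}; col 5 has {1,2,4,5,6,7,8,9}; box has {2,4,5,6,7,8,9} → only 3 remains.
(9,3) = 7: row 9 has {1,2,4,5,6,8,9}; col 3 has {1,2,3,4,5,6,9}; box has {1,2,4,5,6,9} → only 7 remains.
(9,6) = 3: row 9 has {1,2,4,5,6,7,8,9}; col 6 has {2,4,5,6,9}; box has {2,4,5,6,9} → only 3 remains.
(1,1) = 1: row 1 has {2,3,4,5,7,9}; col 1 has {2,3,4,5,6,7,8,9}; box has {2,3,4,5,7,9} → only 1 remains.
(1,7) = 6: row 1 has {1,2,3,4,5,7,9}; col 7 has {2,3,4,5,7,8,9}; box has {2,3,4,5,7,8,9} → only 6 remains.
(2,6) = 8: row 2 has {2,4,5,7,9}; col 6 has {2,3,4,5,6,9}; box has {1,2,4,5,6,7,9} → only 8 remains.
(2,7) = 1: row 2 has {2,4,5,7,8,9}; col 7 has {2,3,4,5,6,7,8,9}; box has {2,3,4,5,6,7,8,9} → only 1 remains.
(6,4) = 1: row 6 has {2,3,4,5,6,7,8,9}; col 4 has {2,4,5,6,7,9}; box has {2,3,4,5,6,7,8,9} → only 1 remains.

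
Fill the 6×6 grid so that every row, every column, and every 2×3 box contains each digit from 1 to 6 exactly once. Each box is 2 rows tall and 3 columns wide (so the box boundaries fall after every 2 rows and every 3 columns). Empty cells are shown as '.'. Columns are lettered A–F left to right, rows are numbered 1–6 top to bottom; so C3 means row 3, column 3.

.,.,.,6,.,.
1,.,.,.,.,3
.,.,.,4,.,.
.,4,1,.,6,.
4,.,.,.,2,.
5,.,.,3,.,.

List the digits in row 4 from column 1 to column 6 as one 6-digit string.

A4 = 3: in row 4, 3 can only go here (every other open cell in that row sees a 3).
A1 = 2: row 1 has {6}; col 1 has {1,3,4,5}; box has {1} → only 2 remains.
A3 = 6: row 3 has {4}; col 1 has {1,2,3,4,5}; box has {1,3,4} → only 6 remains.
D2 = 2: in row 2, 2 can only go here (every other open cell in that row sees a 2).
D4 = 5: row 4 has {1,3,4,6}; col 4 has {2,3,4,6}; box has {4,6} → only 5 remains.
F4 = 2: row 4 has {1,3,4,5,6}; col 6 has {3}; box has {4,5,6} → only 2 remains.

341562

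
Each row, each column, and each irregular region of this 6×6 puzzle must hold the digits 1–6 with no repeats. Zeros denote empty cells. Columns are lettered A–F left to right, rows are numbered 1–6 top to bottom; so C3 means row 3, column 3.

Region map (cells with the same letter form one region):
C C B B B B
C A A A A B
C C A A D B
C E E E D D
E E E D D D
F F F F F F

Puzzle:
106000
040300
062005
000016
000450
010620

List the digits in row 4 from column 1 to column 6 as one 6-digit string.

D1 = 2 (sole candidate).
E2 = 6 (sole candidate).
F2 = 1 (sole candidate).
D3 = 1 (sole candidate).
E3 = 3 (sole candidate).
D4 = 5: row 4 has {1,6}; col 4 has {1,2,3,4,6}; region has {} → only 5 remains.
F5 = 2 (sole candidate).
E1 = 4 (sole candidate).
F1 = 3 (sole candidate).
C2 = 5 (sole candidate).
A3 = 4 (sole candidate).
B5 = 3 (sole candidate).
C5 = 1 (sole candidate).
F6 = 4 (sole candidate).
B1 = 5 (sole candidate).
A2 = 2 (sole candidate).
A4 = 3: row 4 has {1,5,6}; col 1 has {1,2,4}; region has {1,2,4,5,6} → only 3 remains.
B4 = 2: row 4 has {1,3,5,6}; col 2 has {1,3,4,5,6}; region has {1,3,5} → only 2 remains.
C4 = 4: row 4 has {1,2,3,5,6}; col 3 has {1,2,5,6}; region has {1,2,3,5} → only 4 remains.

324516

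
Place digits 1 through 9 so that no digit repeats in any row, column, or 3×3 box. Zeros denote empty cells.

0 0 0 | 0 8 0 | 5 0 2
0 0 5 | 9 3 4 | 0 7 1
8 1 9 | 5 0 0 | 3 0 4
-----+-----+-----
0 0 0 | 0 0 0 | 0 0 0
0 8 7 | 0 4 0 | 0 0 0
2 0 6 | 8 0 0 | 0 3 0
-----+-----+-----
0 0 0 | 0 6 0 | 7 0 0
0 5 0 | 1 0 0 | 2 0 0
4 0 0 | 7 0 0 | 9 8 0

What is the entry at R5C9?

9

R1C4 = 6 (sole candidate).
R1C8 = 9 (sole candidate).
R2C1 = 6 (sole candidate).
R2C2 = 2 (sole candidate).
R2C7 = 8 (sole candidate).
R3C8 = 6 (sole candidate).
R8C5 = 9 (sole candidate).
R8C8 = 4 (sole candidate).
R1C6 = 1 (hidden single in row 1).
R4C9 = 8 (hidden single in row 4).
R7C4 = 4 (hidden single in row 7).
R8C9 = 6 (hidden single in row 8).
R8C1 = 7 (hidden single in row 8).
R1C1 = 3 (sole candidate).
R1C3 = 4 (sole candidate).
R1C2 = 7 (sole candidate).
R9C3 = 1 (hidden single in row 9).
R9C2 = 6 (hidden single in row 9).
R4C3 = 3 (sole candidate).
R4C4 = 2 (sole candidate).
R5C4 = 3 (sole candidate).
R7C1 = 9 (sole candidate).
R7C2 = 3 (sole candidate).
R7C9 = 5 (sole candidate).
R8C3 = 8 (sole candidate).
R8C6 = 3 (sole candidate).
R9C9 = 3 (sole candidate).
R5C9 = 9: row 5 has {3,4,7,8}; col 9 has {1,2,3,4,5,6,8}; box has {3,8} → only 9 remains.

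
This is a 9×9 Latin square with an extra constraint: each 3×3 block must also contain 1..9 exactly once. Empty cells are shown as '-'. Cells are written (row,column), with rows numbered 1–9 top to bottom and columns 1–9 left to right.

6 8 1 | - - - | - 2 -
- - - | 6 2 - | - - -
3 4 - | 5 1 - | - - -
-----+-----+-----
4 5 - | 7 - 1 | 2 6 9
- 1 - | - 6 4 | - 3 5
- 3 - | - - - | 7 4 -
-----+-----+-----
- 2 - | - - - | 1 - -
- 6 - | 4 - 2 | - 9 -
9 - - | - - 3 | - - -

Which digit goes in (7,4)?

(4,3) = 8 (sole candidate).
(4,5) = 3 (sole candidate).
(5,7) = 8 (sole candidate).
(6,1) = 2 (sole candidate).
(6,9) = 1 (sole candidate).
(9,2) = 7 (sole candidate).
(2,2) = 9 (sole candidate).
(5,1) = 7 (sole candidate).
(5,3) = 9 (sole candidate).
(5,4) = 2 (sole candidate).
(6,3) = 6 (sole candidate).
(2,1) = 5 (sole candidate).
(2,3) = 7 (sole candidate).
(2,6) = 8 (sole candidate).
(2,8) = 1 (sole candidate).
(3,3) = 2 (sole candidate).
(7,1) = 8 (sole candidate).
(7,4) = 9: row 7 has {1,2,8}; col 4 has {2,4,5,6,7}; box has {2,3,4} → only 9 remains.

9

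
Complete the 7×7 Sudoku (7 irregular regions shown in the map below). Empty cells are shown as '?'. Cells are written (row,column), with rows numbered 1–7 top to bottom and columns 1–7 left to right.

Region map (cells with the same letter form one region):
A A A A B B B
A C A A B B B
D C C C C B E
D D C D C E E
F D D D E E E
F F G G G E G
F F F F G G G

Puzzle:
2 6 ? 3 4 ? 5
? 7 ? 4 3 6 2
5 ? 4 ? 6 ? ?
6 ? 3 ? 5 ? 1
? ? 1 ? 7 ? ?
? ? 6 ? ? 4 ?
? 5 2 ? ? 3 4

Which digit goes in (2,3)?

5

(1,3) = 7: row 1 has {2,3,4,5,6}; col 3 has {1,2,3,4,6}; region has {2,3,4,6} → only 7 remains.
(1,6) = 1: row 1 has {2,3,4,5,6,7}; col 6 has {3,4,6}; region has {2,3,4,5,6} → only 1 remains.
(2,1) = 1: row 2 has {2,3,4,6,7}; col 1 has {2,5,6}; region has {2,3,4,6,7} → only 1 remains.
(2,3) = 5: row 2 has {1,2,3,4,6,7}; col 3 has {1,2,3,4,6,7}; region has {1,2,3,4,6,7} → only 5 remains.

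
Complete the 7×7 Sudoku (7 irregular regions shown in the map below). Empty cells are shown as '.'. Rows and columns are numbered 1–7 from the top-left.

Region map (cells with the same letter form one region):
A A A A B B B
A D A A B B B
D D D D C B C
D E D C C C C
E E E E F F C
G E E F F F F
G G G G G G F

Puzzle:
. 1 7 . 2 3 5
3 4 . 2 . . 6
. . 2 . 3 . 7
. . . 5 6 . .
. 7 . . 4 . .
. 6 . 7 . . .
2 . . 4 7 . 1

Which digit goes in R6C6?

R1C4 = 6: row 1 has {1,2,3,5,7}; col 4 has {2,4,5,7}; region has {1,2,3,7} → only 6 remains.
R2C3 = 5: row 2 has {2,3,4,6}; col 3 has {2,7}; region has {1,2,3,6,7} → only 5 remains.
R2C5 = 1: row 2 has {2,3,4,5,6}; col 5 has {2,3,4,6,7}; region has {2,3,5,6} → only 1 remains.
R2C6 = 7: row 2 has {1,2,3,4,5,6}; col 6 has {3}; region has {1,2,3,5,6} → only 7 remains.
R3C2 = 5: row 3 has {2,3,7}; col 2 has {1,4,6,7}; region has {2,4} → only 5 remains.
R3C4 = 1: row 3 has {2,3,5,7}; col 4 has {2,4,5,6,7}; region has {2,4,5} → only 1 remains.
R3C6 = 4: row 3 has {1,2,3,5,7}; col 6 has {3,7}; region has {1,2,3,5,6,7} → only 4 remains.
R4C1 = 7: row 4 has {5,6}; col 1 has {2,3}; region has {1,2,4,5} → only 7 remains.
R4C3 = 3: row 4 has {5,6,7}; col 3 has {2,5,7}; region has {1,2,4,5,7} → only 3 remains.
R5C3 = 1: row 5 has {4,7}; col 3 has {2,3,5,7}; region has {6,7} → only 1 remains.
R5C4 = 3: row 5 has {1,4,7}; col 4 has {1,2,4,5,6,7}; region has {1,6,7} → only 3 remains.
R5C7 = 2: row 5 has {1,3,4,7}; col 7 has {1,5,6,7}; region has {3,5,6,7} → only 2 remains.
R6C3 = 4: row 6 has {6,7}; col 3 has {1,2,3,5,7}; region has {1,3,6,7} → only 4 remains.
R6C5 = 5: row 6 has {4,6,7}; col 5 has {1,2,3,4,6,7}; region has {1,4,7} → only 5 remains.
R6C6 = 2: row 6 has {4,5,6,7}; col 6 has {3,4,7}; region has {1,4,5,7} → only 2 remains.

2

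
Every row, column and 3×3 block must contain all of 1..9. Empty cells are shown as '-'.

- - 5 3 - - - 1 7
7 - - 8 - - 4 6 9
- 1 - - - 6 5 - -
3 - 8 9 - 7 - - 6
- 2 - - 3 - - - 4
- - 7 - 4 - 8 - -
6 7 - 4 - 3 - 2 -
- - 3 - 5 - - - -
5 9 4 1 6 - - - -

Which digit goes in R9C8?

7

R1C7 = 2 (sole candidate).
R2C2 = 3 (sole candidate).
R2C3 = 2 (sole candidate).
R2C5 = 1 (sole candidate).
R2C6 = 5 (sole candidate).
R3C3 = 9 (sole candidate).
R4C5 = 2 (sole candidate).
R4C7 = 1 (sole candidate).
R4C8 = 5 (sole candidate).
R6C6 = 1 (sole candidate).
R7C3 = 1 (sole candidate).
R7C7 = 9 (sole candidate).
R8C2 = 8 (sole candidate).
R8C9 = 1 (sole candidate).
R1C5 = 9 (sole candidate).
R1C6 = 4 (sole candidate).
R3C5 = 7 (sole candidate).
R4C2 = 4 (sole candidate).
R5C3 = 6 (sole candidate).
R5C4 = 5 (sole candidate).
R5C6 = 8 (sole candidate).
R5C7 = 7 (sole candidate).
R5C8 = 9 (sole candidate).
R6C1 = 9 (sole candidate).
R6C2 = 5 (sole candidate).
R6C4 = 6 (sole candidate).
R6C8 = 3 (sole candidate).
R6C9 = 2 (sole candidate).
R7C5 = 8 (sole candidate).
R7C9 = 5 (sole candidate).
R8C1 = 2 (sole candidate).
R8C4 = 7 (sole candidate).
R8C6 = 9 (sole candidate).
R8C7 = 6 (sole candidate).
R8C8 = 4 (sole candidate).
R9C6 = 2 (sole candidate).
R9C7 = 3 (sole candidate).
R9C9 = 8 (sole candidate).
R1C1 = 8 (sole candidate).
R1C2 = 6 (sole candidate).
R3C1 = 4 (sole candidate).
R3C4 = 2 (sole candidate).
R3C8 = 8 (sole candidate).
R3C9 = 3 (sole candidate).
R5C1 = 1 (sole candidate).
R9C8 = 7: row 9 has {1,2,3,4,5,6,8,9}; col 8 has {1,2,3,4,5,6,8,9}; box has {1,2,3,4,5,6,8,9} → only 7 remains.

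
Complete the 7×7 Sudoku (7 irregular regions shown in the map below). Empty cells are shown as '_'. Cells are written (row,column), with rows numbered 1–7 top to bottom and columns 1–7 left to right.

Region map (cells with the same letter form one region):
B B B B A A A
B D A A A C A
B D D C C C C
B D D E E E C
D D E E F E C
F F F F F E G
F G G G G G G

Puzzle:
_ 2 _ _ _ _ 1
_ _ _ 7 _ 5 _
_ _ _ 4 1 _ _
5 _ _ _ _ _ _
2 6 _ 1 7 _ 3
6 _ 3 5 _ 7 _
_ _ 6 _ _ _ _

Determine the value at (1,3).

(5,6) = 4 (sole candidate).
(5,3) = 5 (sole candidate).
(3,3) = 7 (sole candidate).
(1,3) = 4: row 1 has {1,2}; col 3 has {3,5,6,7}; region has {2,5} → only 4 remains.

4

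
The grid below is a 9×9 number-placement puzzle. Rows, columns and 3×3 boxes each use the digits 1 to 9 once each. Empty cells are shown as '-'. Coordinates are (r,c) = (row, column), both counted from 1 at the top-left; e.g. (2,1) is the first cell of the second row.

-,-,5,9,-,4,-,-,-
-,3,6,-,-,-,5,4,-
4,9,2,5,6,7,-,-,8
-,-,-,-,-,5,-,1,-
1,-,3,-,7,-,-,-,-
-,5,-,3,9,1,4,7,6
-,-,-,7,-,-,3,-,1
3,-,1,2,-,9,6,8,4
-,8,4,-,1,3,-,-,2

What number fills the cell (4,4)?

4

(3,7) = 1: row 3 has {2,4,5,6,7,8,9}; col 7 has {3,4,5,6}; box has {4,5,8} → only 1 remains.
(3,8) = 3: row 3 has {1,2,4,5,6,7,8,9}; col 8 has {1,4,7,8}; box has {1,4,5,8} → only 3 remains.
(6,3) = 8: row 6 has {1,3,4,5,6,7,9}; col 3 has {1,2,3,4,5,6}; box has {1,3,5} → only 8 remains.
(7,3) = 9: row 7 has {1,3,7}; col 3 has {1,2,3,4,5,6,8}; box has {1,3,4,8} → only 9 remains.
(7,8) = 5: row 7 has {1,3,7,9}; col 8 has {1,3,4,7,8}; box has {1,2,3,4,6,8} → only 5 remains.
(8,2) = 7: row 8 has {1,2,3,4,6,8,9}; col 2 has {3,5,8,9}; box has {1,3,4,8,9} → only 7 remains.
(8,5) = 5: row 8 has {1,2,3,4,6,7,8,9}; col 5 has {1,6,7,9}; box has {1,2,3,7,9} → only 5 remains.
(9,4) = 6: row 9 has {1,2,3,4,8}; col 4 has {2,3,5,7,9}; box has {1,2,3,5,7,9} → only 6 remains.
(9,8) = 9: row 9 has {1,2,3,4,6,8}; col 8 has {1,3,4,5,7,8}; box has {1,2,3,4,5,6,8} → only 9 remains.
(1,2) = 1: row 1 has {4,5,9}; col 2 has {3,5,7,8,9}; box has {2,3,4,5,6,9} → only 1 remains.
(1,9) = 7: row 1 has {1,4,5,9}; col 9 has {1,2,4,6,8}; box has {1,3,4,5,8} → only 7 remains.
(2,9) = 9: row 2 has {3,4,5,6}; col 9 has {1,2,4,6,7,8}; box has {1,3,4,5,7,8} → only 9 remains.
(4,3) = 7: row 4 has {1,5}; col 3 has {1,2,3,4,5,6,8,9}; box has {1,3,5,8} → only 7 remains.
(4,9) = 3: row 4 has {1,5,7}; col 9 has {1,2,4,6,7,8,9}; box has {1,4,6,7} → only 3 remains.
(5,8) = 2: row 5 has {1,3,7}; col 8 has {1,3,4,5,7,8,9}; box has {1,3,4,6,7} → only 2 remains.
(5,9) = 5: row 5 has {1,2,3,7}; col 9 has {1,2,3,4,6,7,8,9}; box has {1,2,3,4,6,7} → only 5 remains.
(6,1) = 2: row 6 has {1,3,4,5,6,7,8,9}; col 1 has {1,3,4}; box has {1,3,5,7,8} → only 2 remains.
(7,1) = 6: row 7 has {1,3,5,7,9}; col 1 has {1,2,3,4}; box has {1,3,4,7,8,9} → only 6 remains.
(7,2) = 2: row 7 has {1,3,5,6,7,9}; col 2 has {1,3,5,7,8,9}; box has {1,3,4,6,7,8,9} → only 2 remains.
(7,6) = 8: row 7 has {1,2,3,5,6,7,9}; col 6 has {1,3,4,5,7,9}; box has {1,2,3,5,6,7,9} → only 8 remains.
(9,1) = 5: row 9 has {1,2,3,4,6,8,9}; col 1 has {1,2,3,4,6}; box has {1,2,3,4,6,7,8,9} → only 5 remains.
(9,7) = 7: row 9 has {1,2,3,4,5,6,8,9}; col 7 has {1,3,4,5,6}; box has {1,2,3,4,5,6,8,9} → only 7 remains.
(1,1) = 8: row 1 has {1,4,5,7,9}; col 1 has {1,2,3,4,5,6}; box has {1,2,3,4,5,6,9} → only 8 remains.
(1,7) = 2: row 1 has {1,4,5,7,8,9}; col 7 has {1,3,4,5,6,7}; box has {1,3,4,5,7,8,9} → only 2 remains.
(1,8) = 6: row 1 has {1,2,4,5,7,8,9}; col 8 has {1,2,3,4,5,7,8,9}; box has {1,2,3,4,5,7,8,9} → only 6 remains.
(2,1) = 7: row 2 has {3,4,5,6,9}; col 1 has {1,2,3,4,5,6,8}; box has {1,2,3,4,5,6,8,9} → only 7 remains.
(2,6) = 2: row 2 has {3,4,5,6,7,9}; col 6 has {1,3,4,5,7,8,9}; box has {4,5,6,7,9} → only 2 remains.
(4,1) = 9: row 4 has {1,3,5,7}; col 1 has {1,2,3,4,5,6,7,8}; box has {1,2,3,5,7,8} → only 9 remains.
(4,7) = 8: row 4 has {1,3,5,7,9}; col 7 has {1,2,3,4,5,6,7}; box has {1,2,3,4,5,6,7} → only 8 remains.
(5,6) = 6: row 5 has {1,2,3,5,7}; col 6 has {1,2,3,4,5,7,8,9}; box has {1,3,5,7,9} → only 6 remains.
(5,7) = 9: row 5 has {1,2,3,5,6,7}; col 7 has {1,2,3,4,5,6,7,8}; box has {1,2,3,4,5,6,7,8} → only 9 remains.
(7,5) = 4: row 7 has {1,2,3,5,6,7,8,9}; col 5 has {1,5,6,7,9}; box has {1,2,3,5,6,7,8,9} → only 4 remains.
(1,5) = 3: row 1 has {1,2,4,5,6,7,8,9}; col 5 has {1,4,5,6,7,9}; box has {2,4,5,6,7,9} → only 3 remains.
(2,5) = 8: row 2 has {2,3,4,5,6,7,9}; col 5 has {1,3,4,5,6,7,9}; box has {2,3,4,5,6,7,9} → only 8 remains.
(4,4) = 4: row 4 has {1,3,5,7,8,9}; col 4 has {2,3,5,6,7,9}; box has {1,3,5,6,7,9} → only 4 remains.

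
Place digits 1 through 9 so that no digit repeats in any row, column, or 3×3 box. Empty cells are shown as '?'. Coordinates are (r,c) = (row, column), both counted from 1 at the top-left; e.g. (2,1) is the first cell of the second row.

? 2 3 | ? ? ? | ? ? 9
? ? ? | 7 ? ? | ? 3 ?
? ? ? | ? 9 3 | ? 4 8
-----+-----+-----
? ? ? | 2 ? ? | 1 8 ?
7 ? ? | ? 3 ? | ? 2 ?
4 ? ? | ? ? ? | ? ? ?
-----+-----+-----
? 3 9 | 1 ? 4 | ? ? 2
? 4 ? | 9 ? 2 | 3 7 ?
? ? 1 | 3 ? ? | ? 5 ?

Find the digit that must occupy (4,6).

(7,8) = 6 (sole candidate).
(8,9) = 1 (sole candidate).
(9,9) = 4 (sole candidate).
(1,8) = 1 (sole candidate).
(6,8) = 9 (sole candidate).
(7,7) = 8 (sole candidate).
(9,7) = 9 (sole candidate).
(7,1) = 5 (sole candidate).
(7,5) = 7 (sole candidate).
(1,7) = 7 (hidden single in row 1).
(3,7) = 2 (hidden single in row 3).
(2,5) = 2 (hidden single in row 2).
(2,3) = 4 (hidden single in row 2).
(4,5) = 4 (hidden single in row 4).
(1,4) = 4 (hidden single in row 1).
(5,7) = 4 (hidden single in row 5).
(6,3) = 2 (hidden single in row 6).
(6,9) = 3 (hidden single in row 6).
(4,1) = 3 (hidden single in row 4).
(6,6) = 7 (hidden single in row 6).
(4,9) = 7 (hidden single in row 4).
(8,5) = 5 (hidden single in row 8).
(1,6) = 5 (hidden single in row 1).
(3,4) = 6 (sole candidate).
(1,5) = 8 (sole candidate).
(2,6) = 1 (sole candidate).
(3,1) = 1 (sole candidate).
(9,5) = 6 (sole candidate).
(9,6) = 8 (sole candidate).
(1,1) = 6 (sole candidate).
(6,5) = 1 (sole candidate).
(8,1) = 8 (sole candidate).
(8,3) = 6 (sole candidate).
(9,1) = 2 (sole candidate).
(9,2) = 7 (sole candidate).
(2,1) = 9 (sole candidate).
(3,2) = 5 (sole candidate).
(3,3) = 7 (sole candidate).
(4,3) = 5 (sole candidate).
(5,3) = 8 (sole candidate).
(5,4) = 5 (sole candidate).
(5,9) = 6 (sole candidate).
(6,2) = 6 (sole candidate).
(6,4) = 8 (sole candidate).
(6,7) = 5 (sole candidate).
(2,2) = 8 (sole candidate).
(2,7) = 6 (sole candidate).
(2,9) = 5 (sole candidate).
(4,2) = 9 (sole candidate).
(4,6) = 6: row 4 has {1,2,3,4,5,7,8,9}; col 6 has {1,2,3,4,5,7,8}; box has {1,2,3,4,5,7,8} → only 6 remains.

6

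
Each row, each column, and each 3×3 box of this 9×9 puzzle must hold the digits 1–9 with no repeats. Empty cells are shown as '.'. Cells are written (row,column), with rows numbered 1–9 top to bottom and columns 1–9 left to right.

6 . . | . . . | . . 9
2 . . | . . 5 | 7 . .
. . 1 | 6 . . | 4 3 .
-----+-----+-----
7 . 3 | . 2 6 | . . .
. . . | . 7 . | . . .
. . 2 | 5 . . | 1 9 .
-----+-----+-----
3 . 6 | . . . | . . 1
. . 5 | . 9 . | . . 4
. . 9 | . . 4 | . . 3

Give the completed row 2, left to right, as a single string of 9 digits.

(3,5) = 8 (sole candidate).
(7,5) = 5 (sole candidate).
(6,9) = 7 (hidden single in row 6).
(6,2) = 6 (hidden single in row 6).
(7,2) = 4 (hidden single in row 7).
(7,7) = 9 (hidden single in row 7).
(1,3) = 7 (hidden single in column 3).
(3,6) = 7 (hidden single in row 3).
(3,9) = 2 (hidden single in row 3).
(9,5) = 6 (hidden single in column 5).
(5,6) = 9 (hidden single in column 6).
(4,2) = 9 (hidden single in row 4).
(3,2) = 5 (sole candidate).
(3,1) = 9 (sole candidate).
(2,4) = 9: in row 2, 9 can only go here (every other open cell in that row sees a 9).
(4,4) = 1 (hidden single in row 4).
(4,8) = 4 (hidden single in row 4).
(5,1) = 5 (hidden single in column 1).
(5,2) = 1 (hidden single in row 5).
(9,1) = 1 (hidden single in row 9).
(8,1) = 8 (sole candidate).
(6,1) = 4 (sole candidate).
(6,5) = 3 (sole candidate).
(6,6) = 8 (sole candidate).
(7,6) = 2 (sole candidate).
(5,3) = 8 (sole candidate).
(5,4) = 4 (sole candidate).
(5,9) = 6 (sole candidate).
(2,3) = 4: row 2 has {2,5,7,9}; col 3 has {1,2,3,5,6,7,8,9}; box has {1,2,5,6,7,9} → only 4 remains.
(2,5) = 1: row 2 has {2,4,5,7,9}; col 5 has {2,3,5,6,7,8,9}; box has {5,6,7,8,9} → only 1 remains.
(2,9) = 8: row 2 has {1,2,4,5,7,9}; col 9 has {1,2,3,4,6,7,9}; box has {2,3,4,7,9} → only 8 remains.
(4,9) = 5 (sole candidate).
(5,8) = 2 (sole candidate).
(1,5) = 4 (sole candidate).
(1,6) = 3 (sole candidate).
(1,7) = 5 (sole candidate).
(1,8) = 1 (sole candidate).
(2,2) = 3: row 2 has {1,2,4,5,7,8,9}; col 2 has {1,4,5,6,9}; box has {1,2,4,5,6,7,9} → only 3 remains.
(2,8) = 6: row 2 has {1,2,3,4,5,7,8,9}; col 8 has {1,2,3,4,9}; box has {1,2,3,4,5,7,8,9} → only 6 remains.

234915768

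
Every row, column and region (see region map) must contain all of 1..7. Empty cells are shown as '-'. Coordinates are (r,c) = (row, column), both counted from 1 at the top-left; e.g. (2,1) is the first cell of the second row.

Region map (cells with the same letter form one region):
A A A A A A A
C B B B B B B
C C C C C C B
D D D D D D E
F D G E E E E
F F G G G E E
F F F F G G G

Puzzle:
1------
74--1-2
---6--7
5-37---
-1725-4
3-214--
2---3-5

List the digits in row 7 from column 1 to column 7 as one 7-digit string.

2714365

(3,1) = 4 (sole candidate).
(3,5) = 2 (sole candidate).
(4,5) = 6 (sole candidate).
(4,7) = 1 (sole candidate).
(5,1) = 6 (sole candidate).
(5,6) = 3 (sole candidate).
(6,7) = 6 (sole candidate).
(7,2) = 7: row 7 has {2,3,5}; col 2 has {1,4}; region has {2,3,6} → only 7 remains.
(7,4) = 4: row 7 has {2,3,5,7}; col 4 has {1,2,6,7}; region has {2,3,6,7} → only 4 remains.
(7,6) = 6: row 7 has {2,3,4,5,7}; col 6 has {3}; region has {1,2,3,4,5,7} → only 6 remains.
(1,5) = 7 (sole candidate).
(1,7) = 3 (sole candidate).
(2,6) = 5 (sole candidate).
(3,6) = 1 (sole candidate).
(4,2) = 2 (sole candidate).
(4,6) = 4 (sole candidate).
(6,2) = 5 (sole candidate).
(6,6) = 7 (sole candidate).
(7,3) = 1: row 7 has {2,3,4,5,6,7}; col 3 has {2,3,7}; region has {2,3,4,5,6,7} → only 1 remains.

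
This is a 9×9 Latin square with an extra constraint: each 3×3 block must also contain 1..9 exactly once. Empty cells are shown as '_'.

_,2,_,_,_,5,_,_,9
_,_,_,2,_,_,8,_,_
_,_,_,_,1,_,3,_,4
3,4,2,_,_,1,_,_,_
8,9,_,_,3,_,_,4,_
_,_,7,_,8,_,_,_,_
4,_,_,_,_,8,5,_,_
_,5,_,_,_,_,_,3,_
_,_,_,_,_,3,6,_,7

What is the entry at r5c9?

1

r3c8 = 2: in row 3, 2 can only go here (every other open cell in that row sees a 2).
r6c9 = 3: in row 6, 3 can only go here (every other open cell in that row sees a 3).
r1c4 = 3: in column 4, 3 can only go here (every other open cell in that column sees a 3).
r1c3 = 8: in row 1, 8 can only go here (every other open cell in that row sees an 8).
r1c5 = 4: in row 1, 4 can only go here (every other open cell in that row sees a 4).
r2c3 = 4: in row 2, 4 can only go here (every other open cell in that row sees a 4).
r2c2 = 3: in row 2, 3 can only go here (every other open cell in that row sees a 3).
r3c4 = 8: in row 3, 8 can only go here (every other open cell in that row sees an 8).
r7c3 = 3: in row 7, 3 can only go here (every other open cell in that row sees a 3).
r8c9 = 8: in row 8, 8 can only go here (every other open cell in that row sees an 8).
r4c8 = 8: in row 4, 8 can only go here (every other open cell in that row sees an 8).
r9c4 = 4: in row 9, 4 can only go here (every other open cell in that row sees a 4).
r9c2 = 8: in row 9, 8 can only go here (every other open cell in that row sees an 8).
r6c6 = 4: in row 6, 4 can only go here (every other open cell in that row sees a 4).
r6c7 = 2: in row 6, 2 can only go here (every other open cell in that row sees a 2).
r5c6 = 2: in row 5, 2 can only go here (every other open cell in that row sees a 2).
r8c7 = 4: in row 8, 4 can only go here (every other open cell in that row sees a 4).
r9c5 = 5: in row 9, 5 can only go here (every other open cell in that row sees a 5).
r9c1 = 2: in row 9, 2 can only go here (every other open cell in that row sees a 2).
r8c5 = 2: in row 8, 2 can only go here (every other open cell in that row sees a 2).
r7c9 = 2: in row 7, 2 can only go here (every other open cell in that row sees a 2).
r4c7 = 9: in column 7, 9 can only go here (every other open cell in that column sees a 9).
r6c4 = 9: in row 6, 9 can only go here (every other open cell in that row sees a 9).
r5c7 = 7: in box 6, 7 can only go here (every other open cell in that box sees a 7).
r1c7 = 1: row 1 has {2,3,4,5,8,9}; col 7 has {2,3,4,5,6,7,8,9}; box has {2,3,4,8,9} → only 1 remains.
r2c1 = 1: in row 2, 1 can only go here (every other open cell in that row sees a 1).
r5c9 = 1: in column 9, 1 can only go here (every other open cell in that column sees a 1).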